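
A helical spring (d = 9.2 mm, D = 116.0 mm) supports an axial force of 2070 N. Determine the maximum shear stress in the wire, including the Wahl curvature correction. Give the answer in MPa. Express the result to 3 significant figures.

Spring index C = D/d = 116.0/9.2 = 12.6087
K_W = (4C−1)/(4C−4) + 0.615/C = 49.435/46.435 + 0.0488 = 1.1134
τ₀ = 8FD/(πd³) = 8·2070·116.0/(π·9.2³) = 1.92096e+06/2446.3 = 785.24 MPa
τ_max = K·τ₀ = 1.1134 × 785.24 = 874.28 MPa

874 MPa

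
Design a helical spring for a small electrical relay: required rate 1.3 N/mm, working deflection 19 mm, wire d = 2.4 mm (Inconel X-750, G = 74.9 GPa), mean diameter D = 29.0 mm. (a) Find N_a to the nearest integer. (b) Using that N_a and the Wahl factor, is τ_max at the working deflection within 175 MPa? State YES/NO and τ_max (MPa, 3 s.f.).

N_a = Gd⁴/(8D³k) = (74.9×10³)(2.4⁴)/(8·29.0³·1.3) = 9.797 → N_a = 10
Actual rate k = Gd⁴/(8D³·10) = 1.2736 N/mm
Working load F = kδ = 1.2736·19 = 24.199 N
C = 29.0/2.4 = 12.0833; K_W = (4C−1)/(4C−4)+0.615/C = 1.1186
τ_max = K_W·8FD/(πd³) = 1.1186·129.27 = 144.6 MPa
τ_max ≤ 175 MPa → acceptable

(a) 10 coils; (b) YES, τ_max = 145 MPa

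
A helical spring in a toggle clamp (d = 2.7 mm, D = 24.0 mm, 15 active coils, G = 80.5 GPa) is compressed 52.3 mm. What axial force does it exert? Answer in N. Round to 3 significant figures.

k = Gd⁴/(8D³N_a) = (80.5×10³)(2.7⁴)/(8·24.0³·15) = 2.5789 N/mm
F = k·δ = 2.5789 × 52.3 = 134.88 N

135 N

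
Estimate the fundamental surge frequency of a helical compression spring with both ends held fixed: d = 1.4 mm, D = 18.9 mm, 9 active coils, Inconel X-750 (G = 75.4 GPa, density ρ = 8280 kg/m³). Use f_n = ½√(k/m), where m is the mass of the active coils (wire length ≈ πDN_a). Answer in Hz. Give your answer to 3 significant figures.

148 Hz

k = Gd⁴/(8D³N_a) = (75.4×10³)(1.4⁴)/(8·18.9³·9) = 0.59589 N/mm = 595.89 N/m
Wire length L = πDN_a = π·18.9·9 = 534.38 mm
m = ρ·(πd²/4)·L = 8280 × 1.5394×10⁻⁶ m² × 0.53438 m = 0.0068113 kg
f_n = ½√(k/m) = 0.5·√(595.89/0.0068113) = 0.5·√(87485) = 147.89 Hz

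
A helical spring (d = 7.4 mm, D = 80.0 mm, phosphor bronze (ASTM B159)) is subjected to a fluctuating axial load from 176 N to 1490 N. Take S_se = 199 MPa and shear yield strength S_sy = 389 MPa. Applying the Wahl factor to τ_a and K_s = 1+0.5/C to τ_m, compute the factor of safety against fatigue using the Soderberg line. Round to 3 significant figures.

C = D/d = 80.0/7.4 = 10.8108; K_W = (4C−1)/(4C−4)+0.615/C = 1.1333; K_s = 1+0.5/C = 1.0462
F_a = (F_max−F_min)/2 = 657 N; F_m = (F_max+F_min)/2 = 833 N
τ_a = K_W·8F_aD/(πd³) = 1.1333 × 330.29 = 374.33 MPa
τ_m = K_s·8F_mD/(πd³) = 1.0462 × 418.77 = 438.14 MPa
Soderberg: 1/n_f = τ_a/S_se + τ_m/S_sy = 374.33/199 + 438.14/389 = 1.88107 + 1.12633 = 3.0074
n_f = 1/3.0074 = 0.3325

0.333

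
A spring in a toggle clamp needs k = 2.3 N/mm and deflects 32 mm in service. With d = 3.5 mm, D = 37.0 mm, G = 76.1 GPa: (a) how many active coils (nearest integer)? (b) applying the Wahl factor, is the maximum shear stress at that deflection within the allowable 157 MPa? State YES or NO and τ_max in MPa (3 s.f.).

N_a = Gd⁴/(8D³k) = (76.1×10³)(3.5⁴)/(8·37.0³·2.3) = 12.25 → N_a = 12
Actual rate k = Gd⁴/(8D³·12) = 2.3484 N/mm
Working load F = kδ = 2.3484·32 = 75.15 N
C = 37.0/3.5 = 10.5714; K_W = (4C−1)/(4C−4)+0.615/C = 1.1365
τ_max = K_W·8FD/(πd³) = 1.1365·165.15 = 187.69 MPa
τ_max > 157 MPa → exceeds allowable

(a) 12 coils; (b) NO, τ_max = 188 MPa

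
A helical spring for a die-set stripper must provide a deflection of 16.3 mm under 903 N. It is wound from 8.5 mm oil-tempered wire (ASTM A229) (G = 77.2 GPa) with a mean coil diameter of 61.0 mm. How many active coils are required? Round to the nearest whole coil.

4

Required rate k = F/δ = 903/16.3 = 55.399 N/mm
N_a = Gd⁴/(8D³k) = (77.2×10³ × 8.5⁴)/(8 × 61.0³ × 55.399)
    = 4.02989e+08 / 1.00596e+08 = 4.006 → 4 coils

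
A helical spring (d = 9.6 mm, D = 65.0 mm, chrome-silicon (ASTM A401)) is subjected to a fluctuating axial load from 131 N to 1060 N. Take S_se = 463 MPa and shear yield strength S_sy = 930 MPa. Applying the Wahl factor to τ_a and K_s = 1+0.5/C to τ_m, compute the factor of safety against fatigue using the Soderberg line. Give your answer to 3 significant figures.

C = D/d = 65.0/9.6 = 6.7708; K_W = (4C−1)/(4C−4)+0.615/C = 1.2208; K_s = 1+0.5/C = 1.0738
F_a = (F_max−F_min)/2 = 464.5 N; F_m = (F_max+F_min)/2 = 595.5 N
τ_a = K_W·8F_aD/(πd³) = 1.2208 × 86.901 = 106.09 MPa
τ_m = K_s·8F_mD/(πd³) = 1.0738 × 111.41 = 119.64 MPa
Soderberg: 1/n_f = τ_a/S_se + τ_m/S_sy = 106.09/463 + 119.64/930 = 0.22913 + 0.12864 = 0.35777
n_f = 1/0.35777 = 2.795

2.80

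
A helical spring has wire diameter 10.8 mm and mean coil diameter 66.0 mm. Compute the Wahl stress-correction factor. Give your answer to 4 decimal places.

1.2474

C = D/d = 66.0/10.8 = 6.1111
K_W = (4C−1)/(4C−4) + 0.615/C = 23.444/20.444 + 0.1006 = 1.2474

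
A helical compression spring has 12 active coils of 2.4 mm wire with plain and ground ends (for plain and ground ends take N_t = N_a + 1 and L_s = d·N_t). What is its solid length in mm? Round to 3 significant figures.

31.2 mm

plain and ground ends: N_t = N_a + 1 = 12 + 1 = 13
L_s = d·N_t = 2.4 × 13 = 31.2 mm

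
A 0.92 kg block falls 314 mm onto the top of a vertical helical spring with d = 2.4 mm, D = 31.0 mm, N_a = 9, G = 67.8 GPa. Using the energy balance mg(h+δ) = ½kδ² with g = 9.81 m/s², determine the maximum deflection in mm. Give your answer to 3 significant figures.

82.6 mm

k = Gd⁴/(8D³N_a) = (67.8×10³)(2.4⁴)/(8·31.0³·9) = 1.0487 N/mm
W = mg = 0.92 × 9.81 = 9.0252 N
½kδ² − Wδ − Wh = 0 → δ = (W + √(W² + 2kWh))/k
δ = (9.0252 + √(81.454 + 5943.93))/1.0487 = (9.0252 + 77.623)/1.0487 = 82.624 mm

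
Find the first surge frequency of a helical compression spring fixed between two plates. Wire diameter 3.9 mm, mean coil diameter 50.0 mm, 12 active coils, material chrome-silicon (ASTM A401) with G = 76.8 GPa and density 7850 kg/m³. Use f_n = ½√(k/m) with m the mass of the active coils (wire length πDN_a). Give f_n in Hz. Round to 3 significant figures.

k = Gd⁴/(8D³N_a) = (76.8×10³)(3.9⁴)/(8·50.0³·12) = 1.4806 N/mm = 1480.6 N/m
Wire length L = πDN_a = π·50.0·12 = 1885 mm
m = ρ·(πd²/4)·L = 7850 × 11.946×10⁻⁶ m² × 1.885 m = 0.17676 kg
f_n = ½√(k/m) = 0.5·√(1480.6/0.17676) = 0.5·√(8376.2) = 45.761 Hz

45.8 Hz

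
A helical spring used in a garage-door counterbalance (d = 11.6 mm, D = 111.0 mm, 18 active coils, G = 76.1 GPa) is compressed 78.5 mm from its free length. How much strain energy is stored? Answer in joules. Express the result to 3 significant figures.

21.6 J

k = Gd⁴/(8D³N_a) = (76.1×10³)(11.6⁴)/(8·111.0³·18) = 6.9966 N/mm
U = ½kδ² = 0.5 × 6.9966 × 78.5² = 21557 N·mm = 21.557 J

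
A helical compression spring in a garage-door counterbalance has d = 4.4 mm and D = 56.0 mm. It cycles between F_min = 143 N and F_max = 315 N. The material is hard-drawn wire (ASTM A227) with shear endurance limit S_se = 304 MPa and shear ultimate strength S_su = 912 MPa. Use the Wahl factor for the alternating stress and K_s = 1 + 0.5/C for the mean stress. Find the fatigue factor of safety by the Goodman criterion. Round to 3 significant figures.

C = D/d = 56.0/4.4 = 12.7273; K_W = (4C−1)/(4C−4)+0.615/C = 1.1123; K_s = 1+0.5/C = 1.0393
F_a = (F_max−F_min)/2 = 86 N; F_m = (F_max+F_min)/2 = 229 N
τ_a = K_W·8F_aD/(πd³) = 1.1123 × 143.97 = 160.13 MPa
τ_m = K_s·8F_mD/(πd³) = 1.0393 × 383.36 = 398.42 MPa
Goodman: 1/n_f = τ_a/S_se + τ_m/S_su = 160.13/304 + 398.42/912 = 0.52675 + 0.43686 = 0.96362
n_f = 1/0.96362 = 1.038

1.04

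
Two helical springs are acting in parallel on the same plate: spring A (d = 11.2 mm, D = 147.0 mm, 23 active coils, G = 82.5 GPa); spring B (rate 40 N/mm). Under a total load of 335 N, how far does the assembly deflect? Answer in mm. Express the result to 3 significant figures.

k_A = Gd⁴/(8D³N_a) = (82.5×10³)(11.2⁴)/(8·147.0³·23) = 2.221 N/mm
Parallel: k_eq = 2.221 + 40 = 42.221 N/mm
δ = F/k_eq = 335/42.221 = 7.9344 mm

7.93 mm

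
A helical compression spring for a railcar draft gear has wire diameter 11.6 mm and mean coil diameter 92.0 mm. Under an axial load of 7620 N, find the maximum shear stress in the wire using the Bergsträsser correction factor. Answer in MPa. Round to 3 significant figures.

1340 MPa

Spring index C = D/d = 92.0/11.6 = 7.9310
K_B = (4C+2)/(4C−3) = 33.724/28.724 = 1.1741
τ₀ = 8FD/(πd³) = 8·7620·92.0/(π·11.6³) = 5.60832e+06/4903.7 = 1143.7 MPa
τ_max = K·τ₀ = 1.1741 × 1143.7 = 1342.8 MPa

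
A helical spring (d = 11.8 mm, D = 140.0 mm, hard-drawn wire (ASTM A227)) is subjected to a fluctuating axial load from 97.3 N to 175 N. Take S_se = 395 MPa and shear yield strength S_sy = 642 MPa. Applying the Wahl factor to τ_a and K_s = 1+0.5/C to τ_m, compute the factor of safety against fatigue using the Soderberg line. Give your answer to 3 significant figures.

13.9

C = D/d = 140.0/11.8 = 11.8644; K_W = (4C−1)/(4C−4)+0.615/C = 1.1209; K_s = 1+0.5/C = 1.0421
F_a = (F_max−F_min)/2 = 38.85 N; F_m = (F_max+F_min)/2 = 136.15 N
τ_a = K_W·8F_aD/(πd³) = 1.1209 × 8.4297 = 9.4486 MPa
τ_m = K_s·8F_mD/(πd³) = 1.0421 × 29.542 = 30.787 MPa
Soderberg: 1/n_f = τ_a/S_se + τ_m/S_sy = 9.4486/395 + 30.787/642 = 0.02392 + 0.04795 = 0.071875
n_f = 1/0.071875 = 13.91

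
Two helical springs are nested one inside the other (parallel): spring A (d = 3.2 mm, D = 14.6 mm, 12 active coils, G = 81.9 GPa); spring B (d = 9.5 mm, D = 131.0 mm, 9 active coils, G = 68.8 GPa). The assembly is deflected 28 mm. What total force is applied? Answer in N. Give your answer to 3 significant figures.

902 N

k_A = Gd⁴/(8D³N_a) = (81.9×10³)(3.2⁴)/(8·14.6³·12) = 28.744 N/mm
k_B = Gd⁴/(8D³N_a) = (68.8×10³)(9.5⁴)/(8·131.0³·9) = 3.4621 N/mm
Parallel: k_eq = 28.744 + 3.4621 = 32.207 N/mm
F = k_eq·δ = 32.207·28 = 901.78 N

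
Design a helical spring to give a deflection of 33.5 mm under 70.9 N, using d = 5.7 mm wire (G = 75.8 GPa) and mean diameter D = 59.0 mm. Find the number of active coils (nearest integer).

Required rate k = F/δ = 70.9/33.5 = 2.1164 N/mm
N_a = Gd⁴/(8D³k) = (75.8×10³ × 5.7⁴)/(8 × 59.0³ × 2.1164)
    = 8.00145e+07 / 3.47734e+06 = 23.01 → 23 coils

23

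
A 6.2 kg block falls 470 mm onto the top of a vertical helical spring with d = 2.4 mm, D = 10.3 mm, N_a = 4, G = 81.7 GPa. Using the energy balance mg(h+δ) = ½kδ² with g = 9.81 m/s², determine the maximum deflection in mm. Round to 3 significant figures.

28.0 mm

k = Gd⁴/(8D³N_a) = (81.7×10³)(2.4⁴)/(8·10.3³·4) = 77.519 N/mm
W = mg = 6.2 × 9.81 = 60.822 N
½kδ² − Wδ − Wh = 0 → δ = (W + √(W² + 2kWh))/k
δ = (60.822 + √(3699.3 + 4.43194e+06))/77.519 = (60.822 + 2106.1)/77.519 = 27.954 mm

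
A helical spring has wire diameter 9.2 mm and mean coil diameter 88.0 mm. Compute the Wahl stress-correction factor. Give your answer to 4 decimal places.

1.1519

C = D/d = 88.0/9.2 = 9.5652
K_W = (4C−1)/(4C−4) + 0.615/C = 37.261/34.261 + 0.0643 = 1.1519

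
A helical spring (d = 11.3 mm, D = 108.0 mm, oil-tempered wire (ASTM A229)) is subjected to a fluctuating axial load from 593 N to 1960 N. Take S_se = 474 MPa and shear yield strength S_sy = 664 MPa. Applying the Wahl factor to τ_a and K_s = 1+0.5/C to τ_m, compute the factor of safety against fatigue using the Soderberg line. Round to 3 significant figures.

1.42

C = D/d = 108.0/11.3 = 9.5575; K_W = (4C−1)/(4C−4)+0.615/C = 1.1520; K_s = 1+0.5/C = 1.0523
F_a = (F_max−F_min)/2 = 683.5 N; F_m = (F_max+F_min)/2 = 1276.5 N
τ_a = K_W·8F_aD/(πd³) = 1.1520 × 130.28 = 150.08 MPa
τ_m = K_s·8F_mD/(πd³) = 1.0523 × 243.3 = 256.03 MPa
Soderberg: 1/n_f = τ_a/S_se + τ_m/S_sy = 150.08/474 + 256.03/664 = 0.31662 + 0.38559 = 0.70221
n_f = 1/0.70221 = 1.424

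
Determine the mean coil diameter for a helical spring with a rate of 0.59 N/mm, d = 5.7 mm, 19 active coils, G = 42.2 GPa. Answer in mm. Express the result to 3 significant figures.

79.2 mm

D = (Gd⁴/(8N_a·k))^(1/3) = (42.2×10³·5.7⁴/(8·19·0.59))^(1/3)
  = (496725)^(1/3) = 79.1964 mm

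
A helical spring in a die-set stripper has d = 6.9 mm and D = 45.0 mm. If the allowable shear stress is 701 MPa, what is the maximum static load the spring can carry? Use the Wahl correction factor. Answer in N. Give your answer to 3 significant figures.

C = D/d = 45.0/6.9 = 6.5217
K_W = (4C−1)/(4C−4) + 0.615/C = 25.087/22.087 + 0.0943 = 1.2301
τ_max = K·8FD/(πd³) → F_max = τ_allow·πd³/(8DK)
F_max = 701·π·6.9³/(8·45.0·1.2301) = 7.2346e+05/442.85 = 1633.7 N

1630 N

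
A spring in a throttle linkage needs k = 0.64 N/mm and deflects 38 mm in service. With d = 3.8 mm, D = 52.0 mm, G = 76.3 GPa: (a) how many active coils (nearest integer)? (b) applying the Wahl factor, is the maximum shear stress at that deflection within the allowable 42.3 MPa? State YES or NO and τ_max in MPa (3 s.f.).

N_a = Gd⁴/(8D³k) = (76.3×10³)(3.8⁴)/(8·52.0³·0.64) = 22.1 → N_a = 22
Actual rate k = Gd⁴/(8D³·22) = 0.64289 N/mm
Working load F = kδ = 0.64289·38 = 24.43 N
C = 52.0/3.8 = 13.6842; K_W = (4C−1)/(4C−4)+0.615/C = 1.1041
τ_max = K_W·8FD/(πd³) = 1.1041·58.954 = 65.089 MPa
τ_max > 42.3 MPa → exceeds allowable

(a) 22 coils; (b) NO, τ_max = 65.1 MPa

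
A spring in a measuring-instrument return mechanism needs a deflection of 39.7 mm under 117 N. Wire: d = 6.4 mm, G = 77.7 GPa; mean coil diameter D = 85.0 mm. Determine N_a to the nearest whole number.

9

Required rate k = F/δ = 117/39.7 = 2.9471 N/mm
N_a = Gd⁴/(8D³k) = (77.7×10³ × 6.4⁴)/(8 × 85.0³ × 2.9471)
    = 1.30359e+08 / 1.44791e+07 = 9.003 → 9 coils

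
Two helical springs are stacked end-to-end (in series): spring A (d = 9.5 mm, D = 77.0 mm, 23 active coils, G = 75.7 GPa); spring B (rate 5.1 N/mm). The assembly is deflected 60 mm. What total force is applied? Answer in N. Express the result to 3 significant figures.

181 N

k_A = Gd⁴/(8D³N_a) = (75.7×10³)(9.5⁴)/(8·77.0³·23) = 7.3401 N/mm
Series: 1/k_eq = 1/7.3401 + 1/5.1 = 0.33232; k_eq = 3.0092 N/mm
F = k_eq·δ = 3.0092·60 = 180.55 N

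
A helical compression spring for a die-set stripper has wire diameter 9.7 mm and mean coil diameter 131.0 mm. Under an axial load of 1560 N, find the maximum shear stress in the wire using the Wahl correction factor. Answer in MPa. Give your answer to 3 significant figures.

Spring index C = D/d = 131.0/9.7 = 13.5052
K_W = (4C−1)/(4C−4) + 0.615/C = 53.021/50.021 + 0.0455 = 1.1055
τ₀ = 8FD/(πd³) = 8·1560·131.0/(π·9.7³) = 1.63488e+06/2867.2 = 570.19 MPa
τ_max = K·τ₀ = 1.1055 × 570.19 = 630.35 MPa

630 MPa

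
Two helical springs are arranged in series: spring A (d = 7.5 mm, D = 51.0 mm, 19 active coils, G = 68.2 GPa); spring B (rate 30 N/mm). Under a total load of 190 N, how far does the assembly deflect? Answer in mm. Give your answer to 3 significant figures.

24.1 mm

k_A = Gd⁴/(8D³N_a) = (68.2×10³)(7.5⁴)/(8·51.0³·19) = 10.702 N/mm
Series: 1/k_eq = 1/10.702 + 1/30 = 0.12677; k_eq = 7.8882 N/mm
δ = F/k_eq = 190/7.8882 = 24.087 mm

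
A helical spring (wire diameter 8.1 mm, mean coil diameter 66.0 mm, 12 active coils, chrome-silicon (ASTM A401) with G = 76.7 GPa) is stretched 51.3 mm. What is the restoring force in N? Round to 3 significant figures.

k = Gd⁴/(8D³N_a) = (76.7×10³)(8.1⁴)/(8·66.0³·12) = 11.963 N/mm
F = k·δ = 11.963 × 51.3 = 613.69 N

614 N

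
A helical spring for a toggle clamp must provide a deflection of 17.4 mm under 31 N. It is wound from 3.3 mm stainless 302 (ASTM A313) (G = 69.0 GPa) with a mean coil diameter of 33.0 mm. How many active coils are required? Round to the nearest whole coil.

16

Required rate k = F/δ = 31/17.4 = 1.7816 N/mm
N_a = Gd⁴/(8D³k) = (69.0×10³ × 3.3⁴)/(8 × 33.0³ × 1.7816)
    = 8.18285e+06 / 512206 = 15.98 → 16 coils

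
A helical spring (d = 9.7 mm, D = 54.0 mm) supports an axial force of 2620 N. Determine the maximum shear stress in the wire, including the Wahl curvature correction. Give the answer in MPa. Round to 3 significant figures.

Spring index C = D/d = 54.0/9.7 = 5.5670
K_W = (4C−1)/(4C−4) + 0.615/C = 21.268/18.268 + 0.1105 = 1.2747
τ₀ = 8FD/(πd³) = 8·2620·54.0/(π·9.7³) = 1.13184e+06/2867.2 = 394.75 MPa
τ_max = K·τ₀ = 1.2747 × 394.75 = 503.18 MPa

503 MPa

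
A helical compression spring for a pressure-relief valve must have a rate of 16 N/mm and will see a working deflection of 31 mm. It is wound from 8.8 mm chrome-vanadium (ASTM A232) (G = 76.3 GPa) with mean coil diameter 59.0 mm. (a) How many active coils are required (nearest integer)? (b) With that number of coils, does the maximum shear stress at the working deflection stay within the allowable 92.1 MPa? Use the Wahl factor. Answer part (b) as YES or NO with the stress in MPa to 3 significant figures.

N_a = Gd⁴/(8D³k) = (76.3×10³)(8.8⁴)/(8·59.0³·16) = 17.41 → N_a = 17
Actual rate k = Gd⁴/(8D³·17) = 16.382 N/mm
Working load F = kδ = 16.382·31 = 507.83 N
C = 59.0/8.8 = 6.7045; K_W = (4C−1)/(4C−4)+0.615/C = 1.2232
τ_max = K_W·8FD/(πd³) = 1.2232·111.96 = 136.95 MPa
τ_max > 92.1 MPa → exceeds allowable

(a) 17 coils; (b) NO, τ_max = 137 MPa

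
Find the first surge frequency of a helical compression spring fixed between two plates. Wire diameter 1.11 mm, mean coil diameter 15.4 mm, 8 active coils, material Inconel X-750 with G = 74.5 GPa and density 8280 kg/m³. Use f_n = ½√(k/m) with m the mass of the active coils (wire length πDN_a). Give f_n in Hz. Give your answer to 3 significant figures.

k = Gd⁴/(8D³N_a) = (74.5×10³)(1.11⁴)/(8·15.4³·8) = 0.48384 N/mm = 483.84 N/m
Wire length L = πDN_a = π·15.4·8 = 387.04 mm
m = ρ·(πd²/4)·L = 8280 × 0.96769×10⁻⁶ m² × 0.38704 m = 0.0031012 kg
f_n = ½√(k/m) = 0.5·√(483.84/0.0031012) = 0.5·√(1.5602e+05) = 197.5 Hz

197 Hz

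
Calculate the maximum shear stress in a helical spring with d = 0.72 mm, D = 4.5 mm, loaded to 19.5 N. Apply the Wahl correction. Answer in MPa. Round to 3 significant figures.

743 MPa

Spring index C = D/d = 4.5/0.72 = 6.2500
K_W = (4C−1)/(4C−4) + 0.615/C = 24.000/21.000 + 0.0984 = 1.2413
τ₀ = 8FD/(πd³) = 8·19.5·4.5/(π·0.72³) = 702/1.1726 = 598.67 MPa
τ_max = K·τ₀ = 1.2413 × 598.67 = 743.11 MPa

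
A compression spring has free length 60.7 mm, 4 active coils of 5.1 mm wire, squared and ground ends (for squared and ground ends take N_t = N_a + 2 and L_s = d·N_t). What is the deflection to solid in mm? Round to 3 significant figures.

30.1 mm

N_t = 6; L_s = 5.1·6 = 30.6 mm
δ_solid = L₀ − L_s = 60.7 − 30.6 = 30.1 mm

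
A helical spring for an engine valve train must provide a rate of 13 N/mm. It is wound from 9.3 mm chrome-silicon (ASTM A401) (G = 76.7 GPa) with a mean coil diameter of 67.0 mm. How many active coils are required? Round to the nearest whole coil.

18

N_a = Gd⁴/(8D³k) = (76.7×10³ × 9.3⁴)/(8 × 67.0³ × 13)
    = 5.73756e+08 / 3.12794e+07 = 18.34 → 18 coils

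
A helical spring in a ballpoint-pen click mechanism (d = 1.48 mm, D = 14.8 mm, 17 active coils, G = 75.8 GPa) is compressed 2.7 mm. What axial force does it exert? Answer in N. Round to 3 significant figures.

k = Gd⁴/(8D³N_a) = (75.8×10³)(1.48⁴)/(8·14.8³·17) = 0.82488 N/mm
F = k·δ = 0.82488 × 2.7 = 2.2272 N

2.23 N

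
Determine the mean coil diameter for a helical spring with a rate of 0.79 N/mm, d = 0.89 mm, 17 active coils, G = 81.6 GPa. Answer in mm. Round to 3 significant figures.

D = (Gd⁴/(8N_a·k))^(1/3) = (81.6×10³·0.89⁴/(8·17·0.79))^(1/3)
  = (476.523)^(1/3) = 7.8108 mm

7.81 mm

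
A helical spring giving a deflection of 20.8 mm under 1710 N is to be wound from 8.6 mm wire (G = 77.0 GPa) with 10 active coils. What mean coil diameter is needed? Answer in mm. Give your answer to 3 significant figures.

Required rate k = F/δ = 1710/20.8 = 82.212 N/mm
D = (Gd⁴/(8N_a·k))^(1/3) = (77.0×10³·8.6⁴/(8·10·82.212))^(1/3)
  = (64041.5)^(1/3) = 40.0087 mm

40.0 mm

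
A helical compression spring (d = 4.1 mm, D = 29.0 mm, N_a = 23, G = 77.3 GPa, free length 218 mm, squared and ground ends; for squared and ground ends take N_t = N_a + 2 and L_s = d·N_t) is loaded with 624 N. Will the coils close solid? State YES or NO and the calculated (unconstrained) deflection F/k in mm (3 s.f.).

k = Gd⁴/(8D³N_a) = (77.3×10³)(4.1⁴)/(8·29.0³·23) = 4.8675 N/mm
N_t = 25; L_s = 4.1·25 = 102.5 mm; δ_solid = L₀ − L_s = 218 − 102.5 = 115.5 mm
δ = F/k = 624/4.8675 = 128.2 mm
δ ≥ δ_solid → spring goes solid

YES, δ = 128 mm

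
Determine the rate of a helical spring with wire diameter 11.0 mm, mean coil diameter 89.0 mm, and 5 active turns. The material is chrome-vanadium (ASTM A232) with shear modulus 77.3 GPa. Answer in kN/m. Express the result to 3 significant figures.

k = Gd⁴/(8D³N_a) = (77.3×10³ × 11.0⁴) / (8 × 89.0³ × 5)
  = 1.13175e+09 / 2.81988e+07 = 40.135 N/mm

40.1 kN/m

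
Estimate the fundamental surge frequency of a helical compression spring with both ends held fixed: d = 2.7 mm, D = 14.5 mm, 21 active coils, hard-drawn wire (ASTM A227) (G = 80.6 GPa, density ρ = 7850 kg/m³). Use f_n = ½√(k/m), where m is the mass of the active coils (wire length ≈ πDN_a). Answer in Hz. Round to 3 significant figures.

k = Gd⁴/(8D³N_a) = (80.6×10³)(2.7⁴)/(8·14.5³·21) = 8.3633 N/mm = 8363.3 N/m
Wire length L = πDN_a = π·14.5·21 = 956.61 mm
m = ρ·(πd²/4)·L = 7850 × 5.7256×10⁻⁶ m² × 0.95661 m = 0.042996 kg
f_n = ½√(k/m) = 0.5·√(8363.3/0.042996) = 0.5·√(1.9451e+05) = 220.52 Hz

221 Hz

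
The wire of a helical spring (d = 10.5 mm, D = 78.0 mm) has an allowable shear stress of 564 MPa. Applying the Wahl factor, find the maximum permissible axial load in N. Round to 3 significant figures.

C = D/d = 78.0/10.5 = 7.4286
K_W = (4C−1)/(4C−4) + 0.615/C = 28.714/25.714 + 0.0828 = 1.1995
τ_max = K·8FD/(πd³) → F_max = τ_allow·πd³/(8DK)
F_max = 564·π·10.5³/(8·78.0·1.1995) = 2.0511e+06/748.46 = 2740.5 N

2740 N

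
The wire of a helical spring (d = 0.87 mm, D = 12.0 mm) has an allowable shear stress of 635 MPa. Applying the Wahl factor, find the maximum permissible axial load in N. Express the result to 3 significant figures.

C = D/d = 12.0/0.87 = 13.7931
K_W = (4C−1)/(4C−4) + 0.615/C = 54.172/51.172 + 0.0446 = 1.1032
τ_max = K·8FD/(πd³) → F_max = τ_allow·πd³/(8DK)
F_max = 635·π·0.87³/(8·12.0·1.1032) = 1313.7/105.91 = 12.404 N

12.4 N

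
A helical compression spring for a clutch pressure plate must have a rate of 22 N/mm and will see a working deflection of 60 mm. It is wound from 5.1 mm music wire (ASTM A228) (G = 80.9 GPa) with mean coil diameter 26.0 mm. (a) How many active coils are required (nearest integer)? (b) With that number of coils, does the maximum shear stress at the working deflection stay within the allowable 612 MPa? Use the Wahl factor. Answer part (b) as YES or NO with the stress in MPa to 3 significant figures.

N_a = Gd⁴/(8D³k) = (80.9×10³)(5.1⁴)/(8·26.0³·22) = 17.69 → N_a = 18
Actual rate k = Gd⁴/(8D³·18) = 21.625 N/mm
Working load F = kδ = 21.625·60 = 1297.5 N
C = 26.0/5.1 = 5.0980; K_W = (4C−1)/(4C−4)+0.615/C = 1.3036
τ_max = K_W·8FD/(πd³) = 1.3036·647.59 = 844.23 MPa
τ_max > 612 MPa → exceeds allowable

(a) 18 coils; (b) NO, τ_max = 844 MPa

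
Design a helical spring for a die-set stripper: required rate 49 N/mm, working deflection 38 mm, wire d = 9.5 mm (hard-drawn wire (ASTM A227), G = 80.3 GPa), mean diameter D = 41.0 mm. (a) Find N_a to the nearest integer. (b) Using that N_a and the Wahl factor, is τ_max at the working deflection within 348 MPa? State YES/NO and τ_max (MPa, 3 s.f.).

N_a = Gd⁴/(8D³k) = (80.3×10³)(9.5⁴)/(8·41.0³·49) = 24.21 → N_a = 24
Actual rate k = Gd⁴/(8D³·24) = 49.426 N/mm
Working load F = kδ = 49.426·38 = 1878.2 N
C = 41.0/9.5 = 4.3158; K_W = (4C−1)/(4C−4)+0.615/C = 1.3687
τ_max = K_W·8FD/(πd³) = 1.3687·228.71 = 313.04 MPa
τ_max ≤ 348 MPa → acceptable

(a) 24 coils; (b) YES, τ_max = 313 MPa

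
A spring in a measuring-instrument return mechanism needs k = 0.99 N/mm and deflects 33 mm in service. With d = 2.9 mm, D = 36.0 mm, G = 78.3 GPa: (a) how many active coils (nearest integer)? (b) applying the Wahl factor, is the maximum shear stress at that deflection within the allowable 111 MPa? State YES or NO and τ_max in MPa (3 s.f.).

(a) 15 coils; (b) NO, τ_max = 137 MPa

N_a = Gd⁴/(8D³k) = (78.3×10³)(2.9⁴)/(8·36.0³·0.99) = 14.99 → N_a = 15
Actual rate k = Gd⁴/(8D³·15) = 0.98916 N/mm
Working load F = kδ = 0.98916·33 = 32.642 N
C = 36.0/2.9 = 12.4138; K_W = (4C−1)/(4C−4)+0.615/C = 1.1153
τ_max = K_W·8FD/(πd³) = 1.1153·122.7 = 136.84 MPa
τ_max > 111 MPa → exceeds allowable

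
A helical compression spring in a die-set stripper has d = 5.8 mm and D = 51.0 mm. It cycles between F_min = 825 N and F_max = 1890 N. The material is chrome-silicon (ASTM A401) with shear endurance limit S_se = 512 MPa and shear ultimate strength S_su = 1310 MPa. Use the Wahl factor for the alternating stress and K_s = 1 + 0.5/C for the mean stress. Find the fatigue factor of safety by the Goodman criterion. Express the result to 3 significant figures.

0.651

C = D/d = 51.0/5.8 = 8.7931; K_W = (4C−1)/(4C−4)+0.615/C = 1.1662; K_s = 1+0.5/C = 1.0569
F_a = (F_max−F_min)/2 = 532.5 N; F_m = (F_max+F_min)/2 = 1357.5 N
τ_a = K_W·8F_aD/(πd³) = 1.1662 × 354.44 = 413.34 MPa
τ_m = K_s·8F_mD/(πd³) = 1.0569 × 903.58 = 954.96 MPa
Goodman: 1/n_f = τ_a/S_se + τ_m/S_su = 413.34/512 + 954.96/1310 = 0.80731 + 0.72898 = 1.5363
n_f = 1/1.5363 = 0.6509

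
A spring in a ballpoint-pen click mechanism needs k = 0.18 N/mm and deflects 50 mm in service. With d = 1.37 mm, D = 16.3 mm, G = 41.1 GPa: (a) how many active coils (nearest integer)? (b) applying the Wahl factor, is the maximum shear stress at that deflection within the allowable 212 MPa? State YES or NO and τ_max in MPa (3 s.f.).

N_a = Gd⁴/(8D³k) = (41.1×10³)(1.37⁴)/(8·16.3³·0.18) = 23.22 → N_a = 23
Actual rate k = Gd⁴/(8D³·23) = 0.1817 N/mm
Working load F = kδ = 0.1817·50 = 9.0848 N
C = 16.3/1.37 = 11.8978; K_W = (4C−1)/(4C−4)+0.615/C = 1.1205
τ_max = K_W·8FD/(πd³) = 1.1205·146.65 = 164.32 MPa
τ_max ≤ 212 MPa → acceptable

(a) 23 coils; (b) YES, τ_max = 164 MPa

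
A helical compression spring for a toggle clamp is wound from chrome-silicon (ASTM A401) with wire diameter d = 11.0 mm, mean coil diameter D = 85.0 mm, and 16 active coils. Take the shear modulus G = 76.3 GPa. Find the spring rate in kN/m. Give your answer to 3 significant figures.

14.2 kN/m

k = Gd⁴/(8D³N_a) = (76.3×10³ × 11.0⁴) / (8 × 85.0³ × 16)
  = 1.11711e+09 / 7.8608e+07 = 14.211 N/mm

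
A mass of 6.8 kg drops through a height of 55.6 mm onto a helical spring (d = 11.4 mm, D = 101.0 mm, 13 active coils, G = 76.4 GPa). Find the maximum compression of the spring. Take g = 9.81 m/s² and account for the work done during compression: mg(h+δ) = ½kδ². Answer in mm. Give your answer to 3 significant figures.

k = Gd⁴/(8D³N_a) = (76.4×10³)(11.4⁴)/(8·101.0³·13) = 12.042 N/mm
W = mg = 6.8 × 9.81 = 66.708 N
½kδ² − Wδ − Wh = 0 → δ = (W + √(W² + 2kWh))/k
δ = (66.708 + √(4450 + 89330.1))/12.042 = (66.708 + 306.24)/12.042 = 30.969 mm

31.0 mm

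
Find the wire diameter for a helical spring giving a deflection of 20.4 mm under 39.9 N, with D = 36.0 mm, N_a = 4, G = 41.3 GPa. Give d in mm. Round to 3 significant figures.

Required rate k = F/δ = 39.9/20.4 = 1.9559 N/mm
d = (8D³N_a·k / G)^(1/4) = (8·36.0³·4·1.9559 / (41.3×10³))^0.25
  = (70.705)^0.25 = 2.8998 mm

2.90 mm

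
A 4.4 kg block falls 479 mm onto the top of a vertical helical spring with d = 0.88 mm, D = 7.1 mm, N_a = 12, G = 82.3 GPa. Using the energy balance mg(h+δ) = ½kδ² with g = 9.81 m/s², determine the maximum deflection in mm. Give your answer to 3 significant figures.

202 mm

k = Gd⁴/(8D³N_a) = (82.3×10³)(0.88⁴)/(8·7.1³·12) = 1.4364 N/mm
W = mg = 4.4 × 9.81 = 43.164 N
½kδ² − Wδ − Wh = 0 → δ = (W + √(W² + 2kWh))/k
δ = (43.164 + √(1863.1 + 59397.9))/1.4364 = (43.164 + 247.51)/1.4364 = 202.36 mm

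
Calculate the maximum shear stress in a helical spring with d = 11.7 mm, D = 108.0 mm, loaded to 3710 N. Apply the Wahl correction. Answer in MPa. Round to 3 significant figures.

738 MPa

Spring index C = D/d = 108.0/11.7 = 9.2308
K_W = (4C−1)/(4C−4) + 0.615/C = 35.923/32.923 + 0.0666 = 1.1577
τ₀ = 8FD/(πd³) = 8·3710·108.0/(π·11.7³) = 3.20544e+06/5031.6 = 637.06 MPa
τ_max = K·τ₀ = 1.1577 × 637.06 = 737.55 MPa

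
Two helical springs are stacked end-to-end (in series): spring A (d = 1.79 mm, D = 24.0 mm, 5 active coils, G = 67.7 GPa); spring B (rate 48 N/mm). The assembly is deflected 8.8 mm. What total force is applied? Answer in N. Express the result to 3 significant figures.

10.8 N

k_A = Gd⁴/(8D³N_a) = (67.7×10³)(1.79⁴)/(8·24.0³·5) = 1.2569 N/mm
Series: 1/k_eq = 1/1.2569 + 1/48 = 0.81643; k_eq = 1.2248 N/mm
F = k_eq·δ = 1.2248·8.8 = 10.779 N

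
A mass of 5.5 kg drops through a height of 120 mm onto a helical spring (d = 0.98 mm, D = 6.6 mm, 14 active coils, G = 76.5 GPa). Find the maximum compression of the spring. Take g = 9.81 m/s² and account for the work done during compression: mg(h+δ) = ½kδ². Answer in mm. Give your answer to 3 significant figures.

105 mm

k = Gd⁴/(8D³N_a) = (76.5×10³)(0.98⁴)/(8·6.6³·14) = 2.1914 N/mm
W = mg = 5.5 × 9.81 = 53.955 N
½kδ² − Wδ − Wh = 0 → δ = (W + √(W² + 2kWh))/k
δ = (53.955 + √(2911.1 + 28376.5))/2.1914 = (53.955 + 176.88)/2.1914 = 105.34 mm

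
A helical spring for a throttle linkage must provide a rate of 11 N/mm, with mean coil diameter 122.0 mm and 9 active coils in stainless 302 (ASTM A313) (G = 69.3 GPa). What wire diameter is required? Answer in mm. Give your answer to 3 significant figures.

12.0 mm

d = (8D³N_a·k / G)^(1/4) = (8·122.0³·9·11 / (69.3×10³))^0.25
  = (20753)^0.25 = 12.0024 mm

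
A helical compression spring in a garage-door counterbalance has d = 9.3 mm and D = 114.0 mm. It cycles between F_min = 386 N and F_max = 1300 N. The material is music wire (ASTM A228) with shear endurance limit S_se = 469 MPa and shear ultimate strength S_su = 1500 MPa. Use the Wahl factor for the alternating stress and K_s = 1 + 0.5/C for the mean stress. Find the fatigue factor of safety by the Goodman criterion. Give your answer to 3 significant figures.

1.66

C = D/d = 114.0/9.3 = 12.2581; K_W = (4C−1)/(4C−4)+0.615/C = 1.1168; K_s = 1+0.5/C = 1.0408
F_a = (F_max−F_min)/2 = 457 N; F_m = (F_max+F_min)/2 = 843 N
τ_a = K_W·8F_aD/(πd³) = 1.1168 × 164.93 = 184.2 MPa
τ_m = K_s·8F_mD/(πd³) = 1.0408 × 304.25 = 316.66 MPa
Goodman: 1/n_f = τ_a/S_se + τ_m/S_su = 184.2/469 + 316.66/1500 = 0.39275 + 0.21110 = 0.60385
n_f = 1/0.60385 = 1.656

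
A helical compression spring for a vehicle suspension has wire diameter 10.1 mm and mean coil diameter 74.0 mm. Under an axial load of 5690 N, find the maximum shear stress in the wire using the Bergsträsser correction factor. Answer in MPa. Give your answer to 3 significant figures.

Spring index C = D/d = 74.0/10.1 = 7.3267
K_B = (4C+2)/(4C−3) = 31.307/26.307 = 1.1901
τ₀ = 8FD/(πd³) = 8·5690·74.0/(π·10.1³) = 3.36848e+06/3236.8 = 1040.7 MPa
τ_max = K·τ₀ = 1.1901 × 1040.7 = 1238.5 MPa

1240 MPa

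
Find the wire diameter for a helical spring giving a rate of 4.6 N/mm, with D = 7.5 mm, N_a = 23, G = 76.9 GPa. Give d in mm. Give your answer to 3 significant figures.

1.47 mm

d = (8D³N_a·k / G)^(1/4) = (8·7.5³·23·4.6 / (76.9×10³))^0.25
  = (4.6434)^0.25 = 1.4679 mm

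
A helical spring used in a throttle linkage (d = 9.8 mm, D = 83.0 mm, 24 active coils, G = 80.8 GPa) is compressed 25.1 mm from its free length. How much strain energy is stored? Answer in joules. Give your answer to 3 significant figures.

k = Gd⁴/(8D³N_a) = (80.8×10³)(9.8⁴)/(8·83.0³·24) = 6.7886 N/mm
U = ½kδ² = 0.5 × 6.7886 × 25.1² = 2138.4 N·mm = 2.1384 J

2.14 J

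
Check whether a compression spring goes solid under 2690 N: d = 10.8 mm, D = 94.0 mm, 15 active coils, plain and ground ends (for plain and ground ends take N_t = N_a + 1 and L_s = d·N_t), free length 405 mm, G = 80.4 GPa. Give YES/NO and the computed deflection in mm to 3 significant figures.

k = Gd⁴/(8D³N_a) = (80.4×10³)(10.8⁴)/(8·94.0³·15) = 10.975 N/mm
N_t = 16; L_s = 10.8·16 = 172.8 mm; δ_solid = L₀ − L_s = 405 − 172.8 = 232.2 mm
δ = F/k = 2690/10.975 = 245.11 mm
δ ≥ δ_solid → spring goes solid

YES, δ = 245 mm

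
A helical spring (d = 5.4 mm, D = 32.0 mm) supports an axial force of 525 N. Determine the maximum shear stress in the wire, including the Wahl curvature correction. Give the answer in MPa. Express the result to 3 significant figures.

341 MPa

Spring index C = D/d = 32.0/5.4 = 5.9259
K_W = (4C−1)/(4C−4) + 0.615/C = 22.704/19.704 + 0.1038 = 1.2560
τ₀ = 8FD/(πd³) = 8·525·32.0/(π·5.4³) = 134400/494.69 = 271.69 MPa
τ_max = K·τ₀ = 1.2560 × 271.69 = 341.25 MPa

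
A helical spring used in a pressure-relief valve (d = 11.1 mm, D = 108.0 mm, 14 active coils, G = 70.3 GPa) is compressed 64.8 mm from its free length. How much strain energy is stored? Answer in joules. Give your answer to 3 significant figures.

k = Gd⁴/(8D³N_a) = (70.3×10³)(11.1⁴)/(8·108.0³·14) = 7.5641 N/mm
U = ½kδ² = 0.5 × 7.5641 × 64.8² = 15881 N·mm = 15.881 J

15.9 J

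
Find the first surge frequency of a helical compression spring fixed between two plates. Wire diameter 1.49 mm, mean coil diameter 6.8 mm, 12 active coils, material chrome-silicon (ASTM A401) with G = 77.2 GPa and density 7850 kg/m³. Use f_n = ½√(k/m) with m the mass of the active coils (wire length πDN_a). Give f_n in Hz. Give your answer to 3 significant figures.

k = Gd⁴/(8D³N_a) = (77.2×10³)(1.49⁴)/(8·6.8³·12) = 12.606 N/mm = 12606 N/m
Wire length L = πDN_a = π·6.8·12 = 256.35 mm
m = ρ·(πd²/4)·L = 7850 × 1.7437×10⁻⁶ m² × 0.25635 m = 0.0035089 kg
f_n = ½√(k/m) = 0.5·√(12606/0.0035089) = 0.5·√(3.5925e+06) = 947.69 Hz

948 Hz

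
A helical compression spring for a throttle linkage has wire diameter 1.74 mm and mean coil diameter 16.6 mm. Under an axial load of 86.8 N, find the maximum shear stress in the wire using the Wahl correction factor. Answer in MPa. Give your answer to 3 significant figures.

803 MPa

Spring index C = D/d = 16.6/1.74 = 9.5402
K_W = (4C−1)/(4C−4) + 0.615/C = 37.161/34.161 + 0.0645 = 1.1523
τ₀ = 8FD/(πd³) = 8·86.8·16.6/(π·1.74³) = 11527/16.55 = 696.5 MPa
τ_max = K·τ₀ = 1.1523 × 696.5 = 802.56 MPa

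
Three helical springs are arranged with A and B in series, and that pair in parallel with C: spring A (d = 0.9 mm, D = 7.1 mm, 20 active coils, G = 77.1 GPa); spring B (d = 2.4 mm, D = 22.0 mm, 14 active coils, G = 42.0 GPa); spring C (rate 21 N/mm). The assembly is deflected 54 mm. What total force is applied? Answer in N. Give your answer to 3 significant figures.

k_A = Gd⁴/(8D³N_a) = (77.1×10³)(0.9⁴)/(8·7.1³·20) = 0.88334 N/mm
k_B = Gd⁴/(8D³N_a) = (42.0×10³)(2.4⁴)/(8·22.0³·14) = 1.1684 N/mm
Springs A,B series: k_AB = 1/(1/0.88334+1/1.1684) = 0.50304 N/mm; parallel with C: k_eq = 0.50304+21 = 21.503 N/mm
F = k_eq·δ = 21.503·54 = 1161.2 N

1160 N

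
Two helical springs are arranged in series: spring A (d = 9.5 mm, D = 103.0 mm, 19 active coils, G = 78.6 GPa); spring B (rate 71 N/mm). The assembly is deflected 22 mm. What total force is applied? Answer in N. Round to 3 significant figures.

80.4 N

k_A = Gd⁴/(8D³N_a) = (78.6×10³)(9.5⁴)/(8·103.0³·19) = 3.8544 N/mm
Series: 1/k_eq = 1/3.8544 + 1/71 = 0.27353; k_eq = 3.656 N/mm
F = k_eq·δ = 3.656·22 = 80.431 N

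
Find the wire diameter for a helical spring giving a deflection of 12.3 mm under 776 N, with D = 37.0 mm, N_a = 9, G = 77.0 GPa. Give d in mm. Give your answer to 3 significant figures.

7.39 mm

Required rate k = F/δ = 776/12.3 = 63.089 N/mm
d = (8D³N_a·k / G)^(1/4) = (8·37.0³·9·63.089 / (77.0×10³))^0.25
  = (2988.2)^0.25 = 7.3935 mm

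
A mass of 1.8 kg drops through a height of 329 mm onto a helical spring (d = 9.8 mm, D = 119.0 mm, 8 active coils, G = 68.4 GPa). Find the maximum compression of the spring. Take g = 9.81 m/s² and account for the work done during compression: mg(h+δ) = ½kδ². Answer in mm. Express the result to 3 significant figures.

k = Gd⁴/(8D³N_a) = (68.4×10³)(9.8⁴)/(8·119.0³·8) = 5.8498 N/mm
W = mg = 1.8 × 9.81 = 17.658 N
½kδ² − Wδ − Wh = 0 → δ = (W + √(W² + 2kWh))/k
δ = (17.658 + √(311.8 + 67968.4))/5.8498 = (17.658 + 261.3)/5.8498 = 47.688 mm

47.7 mm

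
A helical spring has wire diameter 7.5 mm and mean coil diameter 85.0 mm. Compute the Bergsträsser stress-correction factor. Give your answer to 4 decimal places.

C = D/d = 85.0/7.5 = 11.3333
K_B = (4C+2)/(4C−3) = 47.333/42.333 = 1.1181

1.1181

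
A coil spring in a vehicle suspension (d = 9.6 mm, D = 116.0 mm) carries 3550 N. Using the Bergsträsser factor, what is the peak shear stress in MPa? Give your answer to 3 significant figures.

Spring index C = D/d = 116.0/9.6 = 12.0833
K_B = (4C+2)/(4C−3) = 50.333/45.333 = 1.1103
τ₀ = 8FD/(πd³) = 8·3550·116.0/(π·9.6³) = 3.2944e+06/2779.5 = 1185.3 MPa
τ_max = K·τ₀ = 1.1103 × 1185.3 = 1316 MPa

1320 MPa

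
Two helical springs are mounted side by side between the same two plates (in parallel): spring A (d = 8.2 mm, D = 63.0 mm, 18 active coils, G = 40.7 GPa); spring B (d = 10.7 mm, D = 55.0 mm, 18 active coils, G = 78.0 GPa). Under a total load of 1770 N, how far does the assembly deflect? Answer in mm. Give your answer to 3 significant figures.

k_A = Gd⁴/(8D³N_a) = (40.7×10³)(8.2⁴)/(8·63.0³·18) = 5.1105 N/mm
k_B = Gd⁴/(8D³N_a) = (78.0×10³)(10.7⁴)/(8·55.0³·18) = 42.676 N/mm
Parallel: k_eq = 5.1105 + 42.676 = 47.786 N/mm
δ = F/k_eq = 1770/47.786 = 37.04 mm

37.0 mm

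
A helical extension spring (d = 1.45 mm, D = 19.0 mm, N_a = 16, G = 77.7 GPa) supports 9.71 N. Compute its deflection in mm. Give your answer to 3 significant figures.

24.8 mm

k = Gd⁴/(8D³N_a) = (77.7×10³)(1.45⁴)/(8·19.0³·16) = 0.39122 N/mm
δ = F/k = 9.71 / 0.39122 = 24.82 mm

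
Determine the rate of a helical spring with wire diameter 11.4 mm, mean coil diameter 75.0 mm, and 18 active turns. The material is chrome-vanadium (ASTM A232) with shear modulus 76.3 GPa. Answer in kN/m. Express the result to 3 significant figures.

21.2 kN/m

k = Gd⁴/(8D³N_a) = (76.3×10³ × 11.4⁴) / (8 × 75.0³ × 18)
  = 1.28868e+09 / 6.075e+07 = 21.213 N/mm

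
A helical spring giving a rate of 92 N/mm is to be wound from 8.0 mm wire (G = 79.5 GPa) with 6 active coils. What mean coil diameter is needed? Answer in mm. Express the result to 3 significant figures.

D = (Gd⁴/(8N_a·k))^(1/3) = (79.5×10³·8.0⁴/(8·6·92))^(1/3)
  = (73739.1)^(1/3) = 41.9340 mm

41.9 mm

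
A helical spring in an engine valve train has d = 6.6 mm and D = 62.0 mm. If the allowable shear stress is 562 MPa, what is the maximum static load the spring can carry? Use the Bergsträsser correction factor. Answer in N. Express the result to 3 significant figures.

894 N

C = D/d = 62.0/6.6 = 9.3939
K_B = (4C+2)/(4C−3) = 39.576/34.576 = 1.1446
τ_max = K·8FD/(πd³) → F_max = τ_allow·πd³/(8DK)
F_max = 562·π·6.6³/(8·62.0·1.1446) = 5.076e+05/567.73 = 894.08 N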